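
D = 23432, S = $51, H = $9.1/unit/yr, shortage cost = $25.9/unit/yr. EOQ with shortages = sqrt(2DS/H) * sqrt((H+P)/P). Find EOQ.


Formula: EOQ* = sqrt(2DS/H) * sqrt((H+P)/P)
Base EOQ = sqrt(2*23432*51/9.1) = 512.49 units
Correction = sqrt((9.1+25.9)/25.9) = 1.16248
EOQ* = 512.49 * 1.16248 = 595.8 units

595.8 units


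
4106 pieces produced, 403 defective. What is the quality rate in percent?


Formula: Quality Rate = Good Pieces / Total Pieces * 100
Good pieces = 4106 - 403 = 3703
QR = 3703 / 4106 * 100 = 90.2%

90.2%


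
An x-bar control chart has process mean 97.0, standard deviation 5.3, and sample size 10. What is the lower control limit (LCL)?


LCL = 97.0 - 3 * 5.3 / sqrt(10)

91.97


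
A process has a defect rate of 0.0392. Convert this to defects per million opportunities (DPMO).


DPMO = defect_rate * 1000000 = 0.0392 * 1000000

39200


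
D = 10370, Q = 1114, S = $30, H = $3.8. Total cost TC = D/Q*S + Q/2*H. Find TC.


TC = 10370/1114 * 30 + 1114/2 * 3.8

$2395.86


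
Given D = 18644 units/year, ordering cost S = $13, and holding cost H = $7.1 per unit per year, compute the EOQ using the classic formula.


Formula: EOQ = sqrt(2 * D * S / H)
Numerator: 2 * 18644 * 13 = 484744
2DS/H = 484744 / 7.1 = 68273.8
EOQ = sqrt(68273.8) = 261.3 units

261.3 units


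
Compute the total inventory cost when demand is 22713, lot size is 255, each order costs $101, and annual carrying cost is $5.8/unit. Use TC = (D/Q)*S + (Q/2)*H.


TC = 22713/255 * 101 + 255/2 * 5.8

$9735.63


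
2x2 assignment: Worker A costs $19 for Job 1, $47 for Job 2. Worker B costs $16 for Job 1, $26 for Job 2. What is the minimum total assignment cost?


Option 1: A->1 + B->2 = $19 + $26 = $45
Option 2: A->2 + B->1 = $47 + $16 = $63
Min cost = min($45, $63) = $45

$45


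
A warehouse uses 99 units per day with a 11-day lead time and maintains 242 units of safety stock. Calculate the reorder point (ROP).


Formula: ROP = (Daily Demand * Lead Time) + Safety Stock
Demand during lead time = 99 * 11 = 1089 units
ROP = 1089 + 242 = 1331 units

1331 units


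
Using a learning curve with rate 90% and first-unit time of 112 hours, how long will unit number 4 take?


Formula: T_n = T_1 * (learning_rate)^(log2(n)) where learning_rate = rate/100
Doublings = log2(4) = 2
T_n = 112 * 0.9^2
T_n = 112 * 0.81 = 90.7 hours

90.7 hours


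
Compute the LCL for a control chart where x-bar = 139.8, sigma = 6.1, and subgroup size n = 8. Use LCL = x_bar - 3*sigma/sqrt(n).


LCL = 139.8 - 3 * 6.1 / sqrt(8)

133.33


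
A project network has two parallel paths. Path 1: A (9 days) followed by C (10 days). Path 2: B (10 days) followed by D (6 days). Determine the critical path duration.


Path 1 = 9 + 10 = 19 days
Path 2 = 10 + 6 = 16 days
Duration = max(19, 16) = 19 days

19 days


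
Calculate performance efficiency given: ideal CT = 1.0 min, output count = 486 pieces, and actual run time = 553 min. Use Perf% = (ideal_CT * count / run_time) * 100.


Formula: Performance = (Ideal CT * Total Count) / Run Time * 100
Ideal output time = 1.0 * 486 = 486.0 min
Performance = 486.0 / 553 * 100 = 87.9%

87.9%


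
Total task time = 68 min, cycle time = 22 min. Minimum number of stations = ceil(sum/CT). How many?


Formula: N_min = ceil(Sum of Task Times / Cycle Time)
N_min = ceil(68 min / 22 min) = ceil(3.0909)
N_min = 4 stations

4


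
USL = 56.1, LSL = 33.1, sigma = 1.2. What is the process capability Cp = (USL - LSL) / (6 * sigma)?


Cp = (56.1 - 33.1) / (6 * 1.2)

3.19


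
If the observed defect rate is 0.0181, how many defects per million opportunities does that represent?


DPMO = defect_rate * 1000000 = 0.0181 * 1000000

18100


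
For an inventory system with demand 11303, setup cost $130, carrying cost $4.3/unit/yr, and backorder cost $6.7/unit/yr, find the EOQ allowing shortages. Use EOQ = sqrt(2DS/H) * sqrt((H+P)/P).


Formula: EOQ* = sqrt(2DS/H) * sqrt((H+P)/P)
Base EOQ = sqrt(2*11303*130/4.3) = 826.7 units
Correction = sqrt((4.3+6.7)/6.7) = 1.28132
EOQ* = 826.7 * 1.28132 = 1059.3 units

1059.3 units


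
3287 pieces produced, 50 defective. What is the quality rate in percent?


Formula: Quality Rate = Good Pieces / Total Pieces * 100
Good pieces = 3287 - 50 = 3237
QR = 3237 / 3287 * 100 = 98.5%

98.5%


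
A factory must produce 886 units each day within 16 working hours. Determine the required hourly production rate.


Formula: Production Rate = Daily Demand / Available Hours
Rate = 886 units/day / 16 hours/day
Rate = 55.4 units/hour

55.4 units/hour


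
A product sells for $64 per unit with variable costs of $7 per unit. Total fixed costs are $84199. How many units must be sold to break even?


Formula: BEQ = Fixed Costs / (Price - Variable Cost)
Contribution margin = $64 - $7 = $57/unit
BEQ = ceil($84199 / $57/unit) = ceil(1477.18) = 1478 units

1478 units


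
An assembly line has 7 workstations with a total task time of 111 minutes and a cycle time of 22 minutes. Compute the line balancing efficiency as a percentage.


Formula: Efficiency = Sum of Task Times / (N_stations * CT) * 100
Total station capacity = 7 stations * 22 min = 154 min
Efficiency = 111 / 154 * 100 = 72.1%

72.1%


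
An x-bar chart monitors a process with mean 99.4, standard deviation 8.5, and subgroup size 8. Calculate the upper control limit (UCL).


UCL = 99.4 + 3 * 8.5 / sqrt(8)

108.42


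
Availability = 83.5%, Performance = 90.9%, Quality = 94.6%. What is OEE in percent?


Formula: OEE = Availability * Performance * Quality / 10000
A * P = 83.5% * 90.9% / 100 = 75.9%
OEE = 75.9% * 94.6% / 100 = 71.8%

71.8%


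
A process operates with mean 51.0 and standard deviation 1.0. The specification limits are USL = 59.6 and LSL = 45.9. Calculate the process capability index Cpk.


Cpu = (59.6 - 51.0) / (3 * 1.0) = 2.87
Cpl = (51.0 - 45.9) / (3 * 1.0) = 1.7
Cpk = min(2.87, 1.7) = 1.7

1.7


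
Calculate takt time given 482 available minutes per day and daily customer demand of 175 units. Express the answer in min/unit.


Formula: Takt Time = Available Production Time / Customer Demand
Takt = 482 min/day / 175 units/day
Takt = 2.75 min/unit

2.75 min/unit


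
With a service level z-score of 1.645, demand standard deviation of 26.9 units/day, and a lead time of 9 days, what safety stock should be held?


Formula: SS = z * sigma_d * sqrt(LT)
sqrt(LT) = sqrt(9) = 3.0
SS = 1.645 * 26.9 * 3.0
SS = 132.8 units

132.8 units


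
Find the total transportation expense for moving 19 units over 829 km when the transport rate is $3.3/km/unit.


TC = dist * cost * units = 829 * 3.3 * 19 = $51978.30

$51978.30


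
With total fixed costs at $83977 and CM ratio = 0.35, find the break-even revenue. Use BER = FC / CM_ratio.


Formula: BER = Fixed Costs / Contribution Margin Ratio
BER = $83977 / 0.35
BER = $239934.29 (to the nearest cent)

$239934.29


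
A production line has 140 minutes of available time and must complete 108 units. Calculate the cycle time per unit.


Formula: CT = Available Time / Number of Units
CT = 140 min / 108 units
CT = 1.3 min/unit

1.3 min/unit


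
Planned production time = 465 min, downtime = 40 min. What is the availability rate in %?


Formula: Availability = (Planned Time - Downtime) / Planned Time * 100
Uptime = 465 - 40 = 425 min
Availability = 425 / 465 * 100 = 91.4%

91.4%


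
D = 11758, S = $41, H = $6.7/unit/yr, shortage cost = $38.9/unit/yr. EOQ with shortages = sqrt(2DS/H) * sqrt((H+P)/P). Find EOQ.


Formula: EOQ* = sqrt(2DS/H) * sqrt((H+P)/P)
Base EOQ = sqrt(2*11758*41/6.7) = 379.35 units
Correction = sqrt((6.7+38.9)/38.9) = 1.0827
EOQ* = 379.35 * 1.0827 = 410.7 units

410.7 units


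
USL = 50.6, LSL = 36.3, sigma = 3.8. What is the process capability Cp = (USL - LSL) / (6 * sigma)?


Cp = (50.6 - 36.3) / (6 * 3.8)

0.63


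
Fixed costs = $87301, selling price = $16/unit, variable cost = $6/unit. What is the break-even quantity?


Formula: BEQ = Fixed Costs / (Price - Variable Cost)
Contribution margin = $16 - $6 = $10/unit
BEQ = ceil($87301 / $10/unit) = ceil(8730.1) = 8731 units

8731 units


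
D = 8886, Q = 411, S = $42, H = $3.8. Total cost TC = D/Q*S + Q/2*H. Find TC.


TC = 8886/411 * 42 + 411/2 * 3.8

$1688.96


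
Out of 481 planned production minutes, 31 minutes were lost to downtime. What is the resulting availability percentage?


Formula: Availability = (Planned Time - Downtime) / Planned Time * 100
Uptime = 481 - 31 = 450 min
Availability = 450 / 481 * 100 = 93.6%

93.6%


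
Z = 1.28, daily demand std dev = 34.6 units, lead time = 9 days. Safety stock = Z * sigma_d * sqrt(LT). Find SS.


Formula: SS = z * sigma_d * sqrt(LT)
sqrt(LT) = sqrt(9) = 3.0
SS = 1.28 * 34.6 * 3.0
SS = 132.9 units

132.9 units


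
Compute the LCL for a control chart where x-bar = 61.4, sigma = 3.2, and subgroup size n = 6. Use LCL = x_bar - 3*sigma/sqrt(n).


LCL = 61.4 - 3 * 3.2 / sqrt(6)

57.48


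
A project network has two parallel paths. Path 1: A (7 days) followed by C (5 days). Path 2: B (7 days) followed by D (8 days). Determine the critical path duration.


Path 1 = 7 + 5 = 12 days
Path 2 = 7 + 8 = 15 days
Duration = max(12, 15) = 15 days

15 days


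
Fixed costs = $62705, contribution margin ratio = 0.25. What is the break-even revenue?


Formula: BER = Fixed Costs / Contribution Margin Ratio
BER = $62705 / 0.25
BER = $250820.00 (to the nearest cent)

$250820.00


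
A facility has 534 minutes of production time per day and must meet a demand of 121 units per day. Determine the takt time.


Formula: Takt Time = Available Production Time / Customer Demand
Takt = 534 min/day / 121 units/day
Takt = 4.41 min/unit

4.41 min/unit


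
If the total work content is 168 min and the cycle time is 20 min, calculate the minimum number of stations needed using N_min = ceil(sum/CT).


Formula: N_min = ceil(Sum of Task Times / Cycle Time)
N_min = ceil(168 min / 20 min) = ceil(8.4)
N_min = 9 stations

9


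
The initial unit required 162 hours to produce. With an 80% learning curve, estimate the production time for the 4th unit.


Formula: T_n = T_1 * (learning_rate)^(log2(n)) where learning_rate = rate/100
Doublings = log2(4) = 2
T_n = 162 * 0.8^2
T_n = 162 * 0.64 = 103.7 hours

103.7 hours


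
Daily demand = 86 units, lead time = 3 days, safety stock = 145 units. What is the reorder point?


Formula: ROP = (Daily Demand * Lead Time) + Safety Stock
Demand during lead time = 86 * 3 = 258 units
ROP = 258 + 145 = 403 units

403 units


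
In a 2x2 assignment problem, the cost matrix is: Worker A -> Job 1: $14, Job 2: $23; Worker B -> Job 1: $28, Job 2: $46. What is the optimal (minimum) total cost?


Option 1: A->1 + B->2 = $14 + $46 = $60
Option 2: A->2 + B->1 = $23 + $28 = $51
Min cost = min($60, $51) = $51

$51


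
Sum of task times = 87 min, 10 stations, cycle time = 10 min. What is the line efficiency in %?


Formula: Efficiency = Sum of Task Times / (N_stations * CT) * 100
Total station capacity = 10 stations * 10 min = 100 min
Efficiency = 87 / 100 * 100 = 87.0%

87.0%


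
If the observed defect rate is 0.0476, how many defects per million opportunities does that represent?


DPMO = defect_rate * 1000000 = 0.0476 * 1000000

47600


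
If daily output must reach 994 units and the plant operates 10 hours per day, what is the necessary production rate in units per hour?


Formula: Production Rate = Daily Demand / Available Hours
Rate = 994 units/day / 10 hours/day
Rate = 99.4 units/hour

99.4 units/hour


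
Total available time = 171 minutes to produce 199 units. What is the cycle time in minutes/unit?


Formula: CT = Available Time / Number of Units
CT = 171 min / 199 units
CT = 0.86 min/unit

0.86 min/unit


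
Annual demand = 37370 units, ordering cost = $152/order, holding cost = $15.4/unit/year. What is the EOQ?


Formula: EOQ = sqrt(2 * D * S / H)
Numerator: 2 * 37370 * 152 = 11360480
2DS/H = 11360480 / 15.4 = 737693.5
EOQ = sqrt(737693.5) = 858.9 units

858.9 units


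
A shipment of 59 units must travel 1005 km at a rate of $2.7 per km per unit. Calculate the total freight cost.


TC = dist * cost * units = 1005 * 2.7 * 59 = $160096.50

$160096.50


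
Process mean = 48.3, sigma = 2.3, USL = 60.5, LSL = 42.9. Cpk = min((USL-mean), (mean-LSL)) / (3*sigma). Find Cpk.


Cpu = (60.5 - 48.3) / (3 * 2.3) = 1.77
Cpl = (48.3 - 42.9) / (3 * 2.3) = 0.78
Cpk = min(1.77, 0.78) = 0.78

0.78


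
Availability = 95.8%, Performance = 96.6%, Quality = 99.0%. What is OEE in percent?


Formula: OEE = Availability * Performance * Quality / 10000
A * P = 95.8% * 96.6% / 100 = 92.54%
OEE = 92.54% * 99.0% / 100 = 91.6%

91.6%


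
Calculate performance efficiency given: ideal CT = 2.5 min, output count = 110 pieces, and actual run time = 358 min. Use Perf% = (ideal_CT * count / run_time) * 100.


Formula: Performance = (Ideal CT * Total Count) / Run Time * 100
Ideal output time = 2.5 * 110 = 275.0 min
Performance = 275.0 / 358 * 100 = 76.8%

76.8%


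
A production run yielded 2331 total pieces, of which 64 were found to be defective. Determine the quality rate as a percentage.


Formula: Quality Rate = Good Pieces / Total Pieces * 100
Good pieces = 2331 - 64 = 2267
QR = 2267 / 2331 * 100 = 97.3%

97.3%


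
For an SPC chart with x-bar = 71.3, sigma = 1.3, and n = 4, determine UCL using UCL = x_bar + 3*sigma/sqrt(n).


UCL = 71.3 + 3 * 1.3 / sqrt(4)

73.25


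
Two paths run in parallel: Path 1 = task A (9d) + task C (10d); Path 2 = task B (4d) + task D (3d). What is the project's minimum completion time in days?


Path 1 = 9 + 10 = 19 days
Path 2 = 4 + 3 = 7 days
Duration = max(19, 7) = 19 days

19 days


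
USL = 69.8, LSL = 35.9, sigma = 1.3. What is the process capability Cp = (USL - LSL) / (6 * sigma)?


Cp = (69.8 - 35.9) / (6 * 1.3)

4.35


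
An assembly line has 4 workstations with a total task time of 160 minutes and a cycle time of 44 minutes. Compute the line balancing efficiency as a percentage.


Formula: Efficiency = Sum of Task Times / (N_stations * CT) * 100
Total station capacity = 4 stations * 44 min = 176 min
Efficiency = 160 / 176 * 100 = 90.9%

90.9%


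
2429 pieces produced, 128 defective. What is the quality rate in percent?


Formula: Quality Rate = Good Pieces / Total Pieces * 100
Good pieces = 2429 - 128 = 2301
QR = 2301 / 2429 * 100 = 94.7%

94.7%


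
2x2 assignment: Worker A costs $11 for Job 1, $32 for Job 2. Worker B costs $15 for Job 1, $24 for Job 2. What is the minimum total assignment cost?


Option 1: A->1 + B->2 = $11 + $24 = $35
Option 2: A->2 + B->1 = $32 + $15 = $47
Min cost = min($35, $47) = $35

$35


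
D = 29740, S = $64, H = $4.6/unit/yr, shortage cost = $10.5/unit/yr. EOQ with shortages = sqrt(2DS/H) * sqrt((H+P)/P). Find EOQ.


Formula: EOQ* = sqrt(2DS/H) * sqrt((H+P)/P)
Base EOQ = sqrt(2*29740*64/4.6) = 909.7 units
Correction = sqrt((4.6+10.5)/10.5) = 1.19921
EOQ* = 909.7 * 1.19921 = 1090.9 units

1090.9 units


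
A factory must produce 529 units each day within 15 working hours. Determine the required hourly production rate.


Formula: Production Rate = Daily Demand / Available Hours
Rate = 529 units/day / 15 hours/day
Rate = 35.3 units/hour

35.3 units/hour


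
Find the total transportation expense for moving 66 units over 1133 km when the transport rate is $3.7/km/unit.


TC = dist * cost * units = 1133 * 3.7 * 66 = $276678.60

$276678.60


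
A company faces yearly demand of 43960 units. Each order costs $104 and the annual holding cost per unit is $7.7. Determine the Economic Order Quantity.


Formula: EOQ = sqrt(2 * D * S / H)
Numerator: 2 * 43960 * 104 = 9143680
2DS/H = 9143680 / 7.7 = 1187490.9
EOQ = sqrt(1187490.9) = 1089.7 units

1089.7 units


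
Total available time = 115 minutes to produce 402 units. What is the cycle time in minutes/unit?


Formula: CT = Available Time / Number of Units
CT = 115 min / 402 units
CT = 0.29 min/unit

0.29 min/unit


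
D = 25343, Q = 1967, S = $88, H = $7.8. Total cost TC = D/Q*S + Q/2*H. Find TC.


TC = 25343/1967 * 88 + 1967/2 * 7.8

$8805.10


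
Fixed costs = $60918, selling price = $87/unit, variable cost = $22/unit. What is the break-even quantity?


Formula: BEQ = Fixed Costs / (Price - Variable Cost)
Contribution margin = $87 - $22 = $65/unit
BEQ = ceil($60918 / $65/unit) = ceil(937.2) = 938 units

938 units


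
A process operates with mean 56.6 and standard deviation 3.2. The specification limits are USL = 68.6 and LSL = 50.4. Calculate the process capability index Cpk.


Cpu = (68.6 - 56.6) / (3 * 3.2) = 1.25
Cpl = (56.6 - 50.4) / (3 * 3.2) = 0.65
Cpk = min(1.25, 0.65) = 0.65

0.65


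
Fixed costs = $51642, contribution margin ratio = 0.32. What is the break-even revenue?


Formula: BER = Fixed Costs / Contribution Margin Ratio
BER = $51642 / 0.32
BER = $161381.25 (to the nearest cent)

$161381.25


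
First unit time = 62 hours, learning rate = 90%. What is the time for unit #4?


Formula: T_n = T_1 * (learning_rate)^(log2(n)) where learning_rate = rate/100
Doublings = log2(4) = 2
T_n = 62 * 0.9^2
T_n = 62 * 0.81 = 50.2 hours

50.2 hours


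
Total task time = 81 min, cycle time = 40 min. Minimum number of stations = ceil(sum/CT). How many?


Formula: N_min = ceil(Sum of Task Times / Cycle Time)
N_min = ceil(81 min / 40 min) = ceil(2.025)
N_min = 3 stations

3


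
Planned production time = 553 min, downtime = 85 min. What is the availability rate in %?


Formula: Availability = (Planned Time - Downtime) / Planned Time * 100
Uptime = 553 - 85 = 468 min
Availability = 468 / 553 * 100 = 84.6%

84.6%


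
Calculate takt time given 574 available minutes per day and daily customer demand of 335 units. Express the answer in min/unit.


Formula: Takt Time = Available Production Time / Customer Demand
Takt = 574 min/day / 335 units/day
Takt = 1.71 min/unit

1.71 min/unit


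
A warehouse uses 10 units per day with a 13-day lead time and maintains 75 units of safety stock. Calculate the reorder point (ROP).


Formula: ROP = (Daily Demand * Lead Time) + Safety Stock
Demand during lead time = 10 * 13 = 130 units
ROP = 130 + 75 = 205 units

205 units


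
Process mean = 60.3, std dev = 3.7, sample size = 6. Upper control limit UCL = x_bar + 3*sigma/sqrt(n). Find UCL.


UCL = 60.3 + 3 * 3.7 / sqrt(6)

64.83


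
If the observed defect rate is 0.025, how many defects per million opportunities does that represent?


DPMO = defect_rate * 1000000 = 0.025 * 1000000

25000


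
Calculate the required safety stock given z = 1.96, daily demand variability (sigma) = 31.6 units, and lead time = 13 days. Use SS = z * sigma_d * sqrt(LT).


Formula: SS = z * sigma_d * sqrt(LT)
sqrt(LT) = sqrt(13) = 3.6056
SS = 1.96 * 31.6 * 3.6056
SS = 223.3 units

223.3 units


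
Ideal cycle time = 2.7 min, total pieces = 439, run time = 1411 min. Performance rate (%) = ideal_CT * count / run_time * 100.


Formula: Performance = (Ideal CT * Total Count) / Run Time * 100
Ideal output time = 2.7 * 439 = 1185.3 min
Performance = 1185.3 / 1411 * 100 = 84.0%

84.0%


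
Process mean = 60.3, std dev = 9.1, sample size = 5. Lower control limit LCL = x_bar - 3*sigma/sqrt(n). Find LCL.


LCL = 60.3 - 3 * 9.1 / sqrt(5)

48.09


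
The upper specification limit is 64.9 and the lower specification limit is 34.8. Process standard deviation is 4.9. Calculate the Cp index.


Cp = (64.9 - 34.8) / (6 * 4.9)

1.02


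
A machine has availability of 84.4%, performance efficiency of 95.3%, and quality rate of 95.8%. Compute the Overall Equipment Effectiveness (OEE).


Formula: OEE = Availability * Performance * Quality / 10000
A * P = 84.4% * 95.3% / 100 = 80.43%
OEE = 80.43% * 95.8% / 100 = 77.1%

77.1%


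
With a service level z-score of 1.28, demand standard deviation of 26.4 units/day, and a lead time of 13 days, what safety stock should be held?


Formula: SS = z * sigma_d * sqrt(LT)
sqrt(LT) = sqrt(13) = 3.6056
SS = 1.28 * 26.4 * 3.6056
SS = 121.8 units

121.8 units


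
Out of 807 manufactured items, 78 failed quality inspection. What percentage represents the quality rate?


Formula: Quality Rate = Good Pieces / Total Pieces * 100
Good pieces = 807 - 78 = 729
QR = 729 / 807 * 100 = 90.3%

90.3%


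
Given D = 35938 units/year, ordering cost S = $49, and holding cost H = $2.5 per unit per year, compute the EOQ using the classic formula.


Formula: EOQ = sqrt(2 * D * S / H)
Numerator: 2 * 35938 * 49 = 3521924
2DS/H = 3521924 / 2.5 = 1408769.6
EOQ = sqrt(1408769.6) = 1186.9 units

1186.9 units


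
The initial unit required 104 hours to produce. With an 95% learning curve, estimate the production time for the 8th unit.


Formula: T_n = T_1 * (learning_rate)^(log2(n)) where learning_rate = rate/100
Doublings = log2(8) = 3
T_n = 104 * 0.95^3
T_n = 104 * 0.8574 = 89.2 hours

89.2 hours


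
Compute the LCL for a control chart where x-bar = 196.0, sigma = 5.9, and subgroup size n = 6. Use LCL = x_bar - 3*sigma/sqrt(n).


LCL = 196.0 - 3 * 5.9 / sqrt(6)

188.77


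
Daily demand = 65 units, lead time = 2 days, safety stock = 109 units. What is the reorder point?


Formula: ROP = (Daily Demand * Lead Time) + Safety Stock
Demand during lead time = 65 * 2 = 130 units
ROP = 130 + 109 = 239 units

239 units


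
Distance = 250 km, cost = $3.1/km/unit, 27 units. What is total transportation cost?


TC = dist * cost * units = 250 * 3.1 * 27 = $20925.00

$20925.00


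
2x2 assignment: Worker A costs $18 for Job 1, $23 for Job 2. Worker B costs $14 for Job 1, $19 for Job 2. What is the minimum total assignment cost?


Option 1: A->1 + B->2 = $18 + $19 = $37
Option 2: A->2 + B->1 = $23 + $14 = $37
Min cost = min($37, $37) = $37

$37


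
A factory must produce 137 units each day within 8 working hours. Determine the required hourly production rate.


Formula: Production Rate = Daily Demand / Available Hours
Rate = 137 units/day / 8 hours/day
Rate = 17.1 units/hour

17.1 units/hour


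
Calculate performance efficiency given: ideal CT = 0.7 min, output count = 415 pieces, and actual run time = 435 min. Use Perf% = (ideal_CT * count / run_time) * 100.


Formula: Performance = (Ideal CT * Total Count) / Run Time * 100
Ideal output time = 0.7 * 415 = 290.5 min
Performance = 290.5 / 435 * 100 = 66.8%

66.8%


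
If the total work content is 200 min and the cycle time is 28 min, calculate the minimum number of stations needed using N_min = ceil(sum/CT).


Formula: N_min = ceil(Sum of Task Times / Cycle Time)
N_min = ceil(200 min / 28 min) = ceil(7.1429)
N_min = 8 stations

8


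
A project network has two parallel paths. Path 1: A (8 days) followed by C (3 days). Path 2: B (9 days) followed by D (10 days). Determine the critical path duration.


Path 1 = 8 + 3 = 11 days
Path 2 = 9 + 10 = 19 days
Duration = max(11, 19) = 19 days

19 days


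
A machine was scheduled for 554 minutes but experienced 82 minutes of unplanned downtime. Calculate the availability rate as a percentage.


Formula: Availability = (Planned Time - Downtime) / Planned Time * 100
Uptime = 554 - 82 = 472 min
Availability = 472 / 554 * 100 = 85.2%

85.2%


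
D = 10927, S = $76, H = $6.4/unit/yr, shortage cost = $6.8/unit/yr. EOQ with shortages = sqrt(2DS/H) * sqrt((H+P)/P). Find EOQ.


Formula: EOQ* = sqrt(2DS/H) * sqrt((H+P)/P)
Base EOQ = sqrt(2*10927*76/6.4) = 509.43 units
Correction = sqrt((6.4+6.8)/6.8) = 1.39326
EOQ* = 509.43 * 1.39326 = 709.8 units

709.8 units


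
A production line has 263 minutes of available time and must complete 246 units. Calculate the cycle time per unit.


Formula: CT = Available Time / Number of Units
CT = 263 min / 246 units
CT = 1.07 min/unit

1.07 min/unit


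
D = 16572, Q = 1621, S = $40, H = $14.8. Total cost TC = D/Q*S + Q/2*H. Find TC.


TC = 16572/1621 * 40 + 1621/2 * 14.8

$12404.33


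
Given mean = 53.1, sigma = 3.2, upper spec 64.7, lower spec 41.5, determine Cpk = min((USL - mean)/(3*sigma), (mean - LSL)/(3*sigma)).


Cpu = (64.7 - 53.1) / (3 * 3.2) = 1.21
Cpl = (53.1 - 41.5) / (3 * 3.2) = 1.21
Cpk = min(1.21, 1.21) = 1.21

1.21


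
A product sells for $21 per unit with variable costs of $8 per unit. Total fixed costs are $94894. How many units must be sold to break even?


Formula: BEQ = Fixed Costs / (Price - Variable Cost)
Contribution margin = $21 - $8 = $13/unit
BEQ = ceil($94894 / $13/unit) = ceil(7299.54) = 7300 units

7300 units


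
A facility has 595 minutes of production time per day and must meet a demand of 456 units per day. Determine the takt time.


Formula: Takt Time = Available Production Time / Customer Demand
Takt = 595 min/day / 456 units/day
Takt = 1.3 min/unit

1.3 min/unit


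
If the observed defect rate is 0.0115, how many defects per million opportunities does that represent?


DPMO = defect_rate * 1000000 = 0.0115 * 1000000

11500


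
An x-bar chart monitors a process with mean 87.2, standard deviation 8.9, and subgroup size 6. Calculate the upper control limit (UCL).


UCL = 87.2 + 3 * 8.9 / sqrt(6)

98.1


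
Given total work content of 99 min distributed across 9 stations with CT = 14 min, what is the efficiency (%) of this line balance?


Formula: Efficiency = Sum of Task Times / (N_stations * CT) * 100
Total station capacity = 9 stations * 14 min = 126 min
Efficiency = 99 / 126 * 100 = 78.6%

78.6%


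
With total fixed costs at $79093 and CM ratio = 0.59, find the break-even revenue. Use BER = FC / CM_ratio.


Formula: BER = Fixed Costs / Contribution Margin Ratio
BER = $79093 / 0.59
BER = $134055.93 (to the nearest cent)

$134055.93


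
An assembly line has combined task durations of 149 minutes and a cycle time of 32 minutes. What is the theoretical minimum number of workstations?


Formula: N_min = ceil(Sum of Task Times / Cycle Time)
N_min = ceil(149 min / 32 min) = ceil(4.6562)
N_min = 5 stations

5


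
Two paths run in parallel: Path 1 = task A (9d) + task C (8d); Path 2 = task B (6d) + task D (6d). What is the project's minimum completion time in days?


Path 1 = 9 + 8 = 17 days
Path 2 = 6 + 6 = 12 days
Duration = max(17, 12) = 17 days

17 days


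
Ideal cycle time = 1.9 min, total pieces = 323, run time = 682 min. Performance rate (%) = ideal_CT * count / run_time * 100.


Formula: Performance = (Ideal CT * Total Count) / Run Time * 100
Ideal output time = 1.9 * 323 = 613.7 min
Performance = 613.7 / 682 * 100 = 90.0%

90.0%


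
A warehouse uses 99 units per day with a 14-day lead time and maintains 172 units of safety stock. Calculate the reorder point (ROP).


Formula: ROP = (Daily Demand * Lead Time) + Safety Stock
Demand during lead time = 99 * 14 = 1386 units
ROP = 1386 + 172 = 1558 units

1558 units


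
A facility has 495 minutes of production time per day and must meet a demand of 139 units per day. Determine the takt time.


Formula: Takt Time = Available Production Time / Customer Demand
Takt = 495 min/day / 139 units/day
Takt = 3.56 min/unit

3.56 min/unit


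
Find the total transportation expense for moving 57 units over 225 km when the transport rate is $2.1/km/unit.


TC = dist * cost * units = 225 * 2.1 * 57 = $26932.50

$26932.50


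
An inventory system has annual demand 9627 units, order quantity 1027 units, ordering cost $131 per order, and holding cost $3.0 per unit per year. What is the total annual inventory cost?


TC = 9627/1027 * 131 + 1027/2 * 3.0

$2768.48


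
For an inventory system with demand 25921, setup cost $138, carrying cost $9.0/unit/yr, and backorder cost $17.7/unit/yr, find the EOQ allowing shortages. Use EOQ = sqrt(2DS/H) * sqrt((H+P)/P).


Formula: EOQ* = sqrt(2DS/H) * sqrt((H+P)/P)
Base EOQ = sqrt(2*25921*138/9.0) = 891.58 units
Correction = sqrt((9.0+17.7)/17.7) = 1.2282
EOQ* = 891.58 * 1.2282 = 1095.0 units

1095.0 units


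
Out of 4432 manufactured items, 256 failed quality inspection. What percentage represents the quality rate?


Formula: Quality Rate = Good Pieces / Total Pieces * 100
Good pieces = 4432 - 256 = 4176
QR = 4176 / 4432 * 100 = 94.2%

94.2%


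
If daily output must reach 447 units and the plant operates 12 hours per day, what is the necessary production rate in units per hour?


Formula: Production Rate = Daily Demand / Available Hours
Rate = 447 units/day / 12 hours/day
Rate = 37.3 units/hour

37.3 units/hour


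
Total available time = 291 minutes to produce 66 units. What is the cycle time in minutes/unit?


Formula: CT = Available Time / Number of Units
CT = 291 min / 66 units
CT = 4.41 min/unit

4.41 min/unit


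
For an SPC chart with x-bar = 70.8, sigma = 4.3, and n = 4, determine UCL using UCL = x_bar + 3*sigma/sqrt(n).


UCL = 70.8 + 3 * 4.3 / sqrt(4)

77.25


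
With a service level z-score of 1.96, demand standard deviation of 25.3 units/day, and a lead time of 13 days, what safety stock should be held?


Formula: SS = z * sigma_d * sqrt(LT)
sqrt(LT) = sqrt(13) = 3.6056
SS = 1.96 * 25.3 * 3.6056
SS = 178.8 units

178.8 units


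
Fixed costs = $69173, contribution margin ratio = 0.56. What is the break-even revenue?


Formula: BER = Fixed Costs / Contribution Margin Ratio
BER = $69173 / 0.56
BER = $123523.21 (to the nearest cent)

$123523.21


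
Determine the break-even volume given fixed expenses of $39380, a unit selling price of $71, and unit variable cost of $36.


Formula: BEQ = Fixed Costs / (Price - Variable Cost)
Contribution margin = $71 - $36 = $35/unit
BEQ = ceil($39380 / $35/unit) = ceil(1125.14) = 1126 units

1126 units


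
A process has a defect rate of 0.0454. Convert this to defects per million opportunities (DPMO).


DPMO = defect_rate * 1000000 = 0.0454 * 1000000

45400


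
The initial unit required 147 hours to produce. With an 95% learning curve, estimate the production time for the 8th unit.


Formula: T_n = T_1 * (learning_rate)^(log2(n)) where learning_rate = rate/100
Doublings = log2(8) = 3
T_n = 147 * 0.95^3
T_n = 147 * 0.8574 = 126.0 hours

126.0 hours


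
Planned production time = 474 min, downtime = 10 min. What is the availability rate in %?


Formula: Availability = (Planned Time - Downtime) / Planned Time * 100
Uptime = 474 - 10 = 464 min
Availability = 464 / 474 * 100 = 97.9%

97.9%


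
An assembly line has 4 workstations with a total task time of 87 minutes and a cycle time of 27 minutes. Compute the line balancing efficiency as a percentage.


Formula: Efficiency = Sum of Task Times / (N_stations * CT) * 100
Total station capacity = 4 stations * 27 min = 108 min
Efficiency = 87 / 108 * 100 = 80.6%

80.6%


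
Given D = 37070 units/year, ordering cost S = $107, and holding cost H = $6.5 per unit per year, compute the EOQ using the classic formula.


Formula: EOQ = sqrt(2 * D * S / H)
Numerator: 2 * 37070 * 107 = 7932980
2DS/H = 7932980 / 6.5 = 1220458.5
EOQ = sqrt(1220458.5) = 1104.7 units

1104.7 units


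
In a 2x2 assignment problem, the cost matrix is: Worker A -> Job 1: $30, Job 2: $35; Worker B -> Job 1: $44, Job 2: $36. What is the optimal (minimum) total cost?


Option 1: A->1 + B->2 = $30 + $36 = $66
Option 2: A->2 + B->1 = $35 + $44 = $79
Min cost = min($66, $79) = $66

$66


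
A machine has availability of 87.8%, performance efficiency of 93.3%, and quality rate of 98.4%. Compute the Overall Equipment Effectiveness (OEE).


Formula: OEE = Availability * Performance * Quality / 10000
A * P = 87.8% * 93.3% / 100 = 81.92%
OEE = 81.92% * 98.4% / 100 = 80.6%

80.6%


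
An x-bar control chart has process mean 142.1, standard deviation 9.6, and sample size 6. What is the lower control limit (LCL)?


LCL = 142.1 - 3 * 9.6 / sqrt(6)

130.34


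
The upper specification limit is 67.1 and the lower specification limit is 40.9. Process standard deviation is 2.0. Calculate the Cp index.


Cp = (67.1 - 40.9) / (6 * 2.0)

2.18


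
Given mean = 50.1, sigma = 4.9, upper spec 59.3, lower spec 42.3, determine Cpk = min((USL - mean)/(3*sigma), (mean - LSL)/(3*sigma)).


Cpu = (59.3 - 50.1) / (3 * 4.9) = 0.63
Cpl = (50.1 - 42.3) / (3 * 4.9) = 0.53
Cpk = min(0.63, 0.53) = 0.53

0.53


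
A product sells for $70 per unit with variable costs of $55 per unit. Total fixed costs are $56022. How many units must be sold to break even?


Formula: BEQ = Fixed Costs / (Price - Variable Cost)
Contribution margin = $70 - $55 = $15/unit
BEQ = ceil($56022 / $15/unit) = ceil(3734.8) = 3735 units

3735 units


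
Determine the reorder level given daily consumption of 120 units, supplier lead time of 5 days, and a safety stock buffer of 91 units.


Formula: ROP = (Daily Demand * Lead Time) + Safety Stock
Demand during lead time = 120 * 5 = 600 units
ROP = 600 + 91 = 691 units

691 units


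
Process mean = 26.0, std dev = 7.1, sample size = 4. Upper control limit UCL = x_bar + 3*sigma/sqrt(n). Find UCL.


UCL = 26.0 + 3 * 7.1 / sqrt(4)

36.65


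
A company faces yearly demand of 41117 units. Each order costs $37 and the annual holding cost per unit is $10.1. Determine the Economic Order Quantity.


Formula: EOQ = sqrt(2 * D * S / H)
Numerator: 2 * 41117 * 37 = 3042658
2DS/H = 3042658 / 10.1 = 301253.3
EOQ = sqrt(301253.3) = 548.9 units

548.9 units


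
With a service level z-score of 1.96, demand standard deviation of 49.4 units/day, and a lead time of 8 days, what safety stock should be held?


Formula: SS = z * sigma_d * sqrt(LT)
sqrt(LT) = sqrt(8) = 2.8284
SS = 1.96 * 49.4 * 2.8284
SS = 273.9 units

273.9 units


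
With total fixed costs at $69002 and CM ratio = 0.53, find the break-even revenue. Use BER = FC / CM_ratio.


Formula: BER = Fixed Costs / Contribution Margin Ratio
BER = $69002 / 0.53
BER = $130192.45 (to the nearest cent)

$130192.45


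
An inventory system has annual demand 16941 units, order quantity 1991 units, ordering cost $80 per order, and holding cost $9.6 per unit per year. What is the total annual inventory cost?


TC = 16941/1991 * 80 + 1991/2 * 9.6

$10237.50


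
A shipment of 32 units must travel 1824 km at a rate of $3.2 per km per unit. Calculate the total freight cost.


TC = dist * cost * units = 1824 * 3.2 * 32 = $186777.60

$186777.60


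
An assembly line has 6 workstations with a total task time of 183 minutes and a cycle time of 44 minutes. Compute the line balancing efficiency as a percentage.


Formula: Efficiency = Sum of Task Times / (N_stations * CT) * 100
Total station capacity = 6 stations * 44 min = 264 min
Efficiency = 183 / 264 * 100 = 69.3%

69.3%


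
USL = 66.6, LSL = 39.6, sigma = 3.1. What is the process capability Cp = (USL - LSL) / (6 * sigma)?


Cp = (66.6 - 39.6) / (6 * 3.1)

1.45


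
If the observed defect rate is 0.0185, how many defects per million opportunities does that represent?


DPMO = defect_rate * 1000000 = 0.0185 * 1000000

18500


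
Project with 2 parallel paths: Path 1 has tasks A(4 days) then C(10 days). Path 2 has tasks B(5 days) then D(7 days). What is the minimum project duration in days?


Path 1 = 4 + 10 = 14 days
Path 2 = 5 + 7 = 12 days
Duration = max(14, 12) = 14 days

14 days


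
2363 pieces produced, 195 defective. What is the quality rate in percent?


Formula: Quality Rate = Good Pieces / Total Pieces * 100
Good pieces = 2363 - 195 = 2168
QR = 2168 / 2363 * 100 = 91.7%

91.7%


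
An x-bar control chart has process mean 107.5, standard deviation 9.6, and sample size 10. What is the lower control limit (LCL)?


LCL = 107.5 - 3 * 9.6 / sqrt(10)

98.39


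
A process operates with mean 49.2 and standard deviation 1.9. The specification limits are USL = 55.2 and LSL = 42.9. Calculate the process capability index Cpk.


Cpu = (55.2 - 49.2) / (3 * 1.9) = 1.05
Cpl = (49.2 - 42.9) / (3 * 1.9) = 1.11
Cpk = min(1.05, 1.11) = 1.05

1.05


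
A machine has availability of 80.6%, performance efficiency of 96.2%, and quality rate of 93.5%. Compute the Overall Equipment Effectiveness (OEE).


Formula: OEE = Availability * Performance * Quality / 10000
A * P = 80.6% * 96.2% / 100 = 77.54%
OEE = 77.54% * 93.5% / 100 = 72.5%

72.5%


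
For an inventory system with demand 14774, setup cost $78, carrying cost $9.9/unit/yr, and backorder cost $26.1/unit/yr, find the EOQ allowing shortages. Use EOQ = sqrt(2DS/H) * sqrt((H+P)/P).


Formula: EOQ* = sqrt(2DS/H) * sqrt((H+P)/P)
Base EOQ = sqrt(2*14774*78/9.9) = 482.5 units
Correction = sqrt((9.9+26.1)/26.1) = 1.17444
EOQ* = 482.5 * 1.17444 = 566.7 units

566.7 units


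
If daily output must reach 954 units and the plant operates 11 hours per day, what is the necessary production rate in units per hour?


Formula: Production Rate = Daily Demand / Available Hours
Rate = 954 units/day / 11 hours/day
Rate = 86.7 units/hour

86.7 units/hour


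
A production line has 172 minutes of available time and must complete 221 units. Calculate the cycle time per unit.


Formula: CT = Available Time / Number of Units
CT = 172 min / 221 units
CT = 0.78 min/unit

0.78 min/unit


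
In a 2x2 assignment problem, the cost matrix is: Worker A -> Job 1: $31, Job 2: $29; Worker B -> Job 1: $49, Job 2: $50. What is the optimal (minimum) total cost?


Option 1: A->1 + B->2 = $31 + $50 = $81
Option 2: A->2 + B->1 = $29 + $49 = $78
Min cost = min($81, $78) = $78

$78


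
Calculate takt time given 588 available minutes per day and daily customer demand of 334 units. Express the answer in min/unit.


Formula: Takt Time = Available Production Time / Customer Demand
Takt = 588 min/day / 334 units/day
Takt = 1.76 min/unit

1.76 min/unit


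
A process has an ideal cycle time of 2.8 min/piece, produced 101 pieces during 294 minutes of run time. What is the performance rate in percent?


Formula: Performance = (Ideal CT * Total Count) / Run Time * 100
Ideal output time = 2.8 * 101 = 282.8 min
Performance = 282.8 / 294 * 100 = 96.2%

96.2%


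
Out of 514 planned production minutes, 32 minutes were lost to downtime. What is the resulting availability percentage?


Formula: Availability = (Planned Time - Downtime) / Planned Time * 100
Uptime = 514 - 32 = 482 min
Availability = 482 / 514 * 100 = 93.8%

93.8%


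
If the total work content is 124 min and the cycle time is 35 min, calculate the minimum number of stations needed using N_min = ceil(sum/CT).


Formula: N_min = ceil(Sum of Task Times / Cycle Time)
N_min = ceil(124 min / 35 min) = ceil(3.5429)
N_min = 4 stations

4


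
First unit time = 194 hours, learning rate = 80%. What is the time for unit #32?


Formula: T_n = T_1 * (learning_rate)^(log2(n)) where learning_rate = rate/100
Doublings = log2(32) = 5
T_n = 194 * 0.8^5
T_n = 194 * 0.3277 = 63.6 hours

63.6 hours


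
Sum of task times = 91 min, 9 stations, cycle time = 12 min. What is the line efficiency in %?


Formula: Efficiency = Sum of Task Times / (N_stations * CT) * 100
Total station capacity = 9 stations * 12 min = 108 min
Efficiency = 91 / 108 * 100 = 84.3%

84.3%


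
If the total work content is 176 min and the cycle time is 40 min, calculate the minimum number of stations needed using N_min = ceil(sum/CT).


Formula: N_min = ceil(Sum of Task Times / Cycle Time)
N_min = ceil(176 min / 40 min) = ceil(4.4)
N_min = 5 stations

5


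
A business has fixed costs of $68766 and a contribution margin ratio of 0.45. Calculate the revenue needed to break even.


Formula: BER = Fixed Costs / Contribution Margin Ratio
BER = $68766 / 0.45
BER = $152813.33 (to the nearest cent)

$152813.33


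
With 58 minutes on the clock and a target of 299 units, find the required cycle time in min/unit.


Formula: CT = Available Time / Number of Units
CT = 58 min / 299 units
CT = 0.19 min/unit

0.19 min/unit
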